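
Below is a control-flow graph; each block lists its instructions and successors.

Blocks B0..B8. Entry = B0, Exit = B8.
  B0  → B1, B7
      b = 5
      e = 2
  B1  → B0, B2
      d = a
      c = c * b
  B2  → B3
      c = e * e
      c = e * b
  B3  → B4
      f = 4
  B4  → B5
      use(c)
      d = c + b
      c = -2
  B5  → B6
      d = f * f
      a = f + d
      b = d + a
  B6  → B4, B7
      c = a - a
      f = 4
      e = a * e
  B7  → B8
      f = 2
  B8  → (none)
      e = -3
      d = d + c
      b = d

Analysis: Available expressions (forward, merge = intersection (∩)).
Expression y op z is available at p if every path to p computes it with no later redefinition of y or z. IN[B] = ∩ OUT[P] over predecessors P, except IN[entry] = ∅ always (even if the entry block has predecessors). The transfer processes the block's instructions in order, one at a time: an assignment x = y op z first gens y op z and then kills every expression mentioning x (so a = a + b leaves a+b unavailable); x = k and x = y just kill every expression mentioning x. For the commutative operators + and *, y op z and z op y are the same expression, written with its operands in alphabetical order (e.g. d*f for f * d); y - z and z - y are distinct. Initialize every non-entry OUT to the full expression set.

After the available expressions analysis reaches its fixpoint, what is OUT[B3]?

Fixpoint table:
  B0: | IN={} | OUT={}
  B1: | IN={} | OUT={}
  B2: | IN={} | OUT={b*e, e*e}
  B3: | IN={b*e, e*e} | OUT={b*e, e*e}
  B4: | IN={} | OUT={}
  B5: | IN={} | OUT={a+d, d+f, f*f}
  B6: | IN={a+d, d+f, f*f} | OUT={a+d, a-a}
  B7: | IN={} | OUT={}
  B8: | IN={} | OUT={}

Merge at B3: IN[B3] = OUT[B2] = {b*e, e*e}
Applying B3's transfer function to that IN value gives OUT[B3] (row B3 above).

Answer: {b*e, e*e}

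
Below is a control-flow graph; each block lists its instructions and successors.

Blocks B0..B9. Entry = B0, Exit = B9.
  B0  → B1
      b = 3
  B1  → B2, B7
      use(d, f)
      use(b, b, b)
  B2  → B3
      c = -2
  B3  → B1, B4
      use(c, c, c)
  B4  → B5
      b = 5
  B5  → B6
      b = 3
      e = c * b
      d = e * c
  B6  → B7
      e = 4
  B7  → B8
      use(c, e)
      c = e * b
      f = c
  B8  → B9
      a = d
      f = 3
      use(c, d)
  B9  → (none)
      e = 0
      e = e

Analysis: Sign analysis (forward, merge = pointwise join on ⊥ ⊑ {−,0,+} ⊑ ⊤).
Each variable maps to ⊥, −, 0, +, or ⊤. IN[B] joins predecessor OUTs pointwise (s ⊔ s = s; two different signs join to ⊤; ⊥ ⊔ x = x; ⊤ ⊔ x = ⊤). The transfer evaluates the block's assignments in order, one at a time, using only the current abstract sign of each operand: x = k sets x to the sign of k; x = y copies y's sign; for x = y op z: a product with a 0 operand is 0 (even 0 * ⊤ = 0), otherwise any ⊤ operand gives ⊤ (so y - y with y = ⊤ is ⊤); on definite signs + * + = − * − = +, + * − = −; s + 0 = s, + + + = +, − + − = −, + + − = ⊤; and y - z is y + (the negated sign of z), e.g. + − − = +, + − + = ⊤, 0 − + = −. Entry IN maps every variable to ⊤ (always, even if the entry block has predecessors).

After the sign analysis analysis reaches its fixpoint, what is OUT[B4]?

Per-block solution:
  B0:   IN=(all ⊤)   OUT={b:+; rest ⊤}
  B1:   IN={b:+; rest ⊤}   OUT={b:+; rest ⊤}
  B2:   IN={b:+; rest ⊤}   OUT={b:+, c:-; rest ⊤}
  B3:   IN={b:+, c:-; rest ⊤}   OUT={b:+, c:-; rest ⊤}
  B4:   IN={b:+, c:-; rest ⊤}   OUT={b:+, c:-; rest ⊤}
  B5:   IN={b:+, c:-; rest ⊤}   OUT={b:+, c:-, d:+, e:-; rest ⊤}
  B6:   IN={b:+, c:-, d:+, e:-; rest ⊤}   OUT={b:+, c:-, d:+, e:+; rest ⊤}
  B7:   IN={b:+; rest ⊤}   OUT={b:+; rest ⊤}
  B8:   IN={b:+; rest ⊤}   OUT={b:+, f:+; rest ⊤}
  B9:   IN={b:+, f:+; rest ⊤}   OUT={b:+, e:0, f:+; rest ⊤}

Merge at B4: IN[B4] = OUT[B3] = {a: ⊤, b: +, c: -, d: ⊤, e: ⊤, f: ⊤}
Applying B4's transfer function to that IN value gives OUT[B4] (row B4 above).

Answer: {a: ⊤, b: +, c: -, d: ⊤, e: ⊤, f: ⊤}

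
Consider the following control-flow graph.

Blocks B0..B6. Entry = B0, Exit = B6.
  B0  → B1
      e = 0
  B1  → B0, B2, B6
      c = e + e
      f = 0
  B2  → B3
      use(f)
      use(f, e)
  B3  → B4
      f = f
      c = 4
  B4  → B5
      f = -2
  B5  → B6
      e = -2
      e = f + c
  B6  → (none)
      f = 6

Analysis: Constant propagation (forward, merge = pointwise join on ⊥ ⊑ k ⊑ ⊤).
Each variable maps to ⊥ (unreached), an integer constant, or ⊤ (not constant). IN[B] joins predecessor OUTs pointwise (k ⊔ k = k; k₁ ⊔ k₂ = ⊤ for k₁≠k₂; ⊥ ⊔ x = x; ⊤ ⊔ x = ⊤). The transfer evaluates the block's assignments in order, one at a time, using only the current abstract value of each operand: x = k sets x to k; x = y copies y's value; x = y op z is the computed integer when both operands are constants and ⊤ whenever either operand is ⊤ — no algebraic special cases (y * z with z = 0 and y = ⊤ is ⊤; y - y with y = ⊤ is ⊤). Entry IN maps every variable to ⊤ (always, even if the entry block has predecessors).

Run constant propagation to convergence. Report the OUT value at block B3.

Answer: {a: ⊤, b: ⊤, c: 4, d: ⊤, e: 0, f: 0}

Working:
Per-block solution:
  B0:  IN=(all ⊤)  OUT={e:0; rest ⊤}
  B1:  IN={e:0; rest ⊤}  OUT={c:0, e:0, f:0; rest ⊤}
  B2:  IN={c:0, e:0, f:0; rest ⊤}  OUT={c:0, e:0, f:0; rest ⊤}
  B3:  IN={c:0, e:0, f:0; rest ⊤}  OUT={c:4, e:0, f:0; rest ⊤}
  B4:  IN={c:4, e:0, f:0; rest ⊤}  OUT={c:4, e:0, f:-2; rest ⊤}
  B5:  IN={c:4, e:0, f:-2; rest ⊤}  OUT={c:4, e:2, f:-2; rest ⊤}
  B6:  IN=(all ⊤)  OUT={f:6; rest ⊤}

Merge at B3: IN[B3] = OUT[B2] = {a: ⊤, b: ⊤, c: 0, d: ⊤, e: 0, f: 0}
Applying B3's transfer function to that IN value gives OUT[B3] (row B3 above).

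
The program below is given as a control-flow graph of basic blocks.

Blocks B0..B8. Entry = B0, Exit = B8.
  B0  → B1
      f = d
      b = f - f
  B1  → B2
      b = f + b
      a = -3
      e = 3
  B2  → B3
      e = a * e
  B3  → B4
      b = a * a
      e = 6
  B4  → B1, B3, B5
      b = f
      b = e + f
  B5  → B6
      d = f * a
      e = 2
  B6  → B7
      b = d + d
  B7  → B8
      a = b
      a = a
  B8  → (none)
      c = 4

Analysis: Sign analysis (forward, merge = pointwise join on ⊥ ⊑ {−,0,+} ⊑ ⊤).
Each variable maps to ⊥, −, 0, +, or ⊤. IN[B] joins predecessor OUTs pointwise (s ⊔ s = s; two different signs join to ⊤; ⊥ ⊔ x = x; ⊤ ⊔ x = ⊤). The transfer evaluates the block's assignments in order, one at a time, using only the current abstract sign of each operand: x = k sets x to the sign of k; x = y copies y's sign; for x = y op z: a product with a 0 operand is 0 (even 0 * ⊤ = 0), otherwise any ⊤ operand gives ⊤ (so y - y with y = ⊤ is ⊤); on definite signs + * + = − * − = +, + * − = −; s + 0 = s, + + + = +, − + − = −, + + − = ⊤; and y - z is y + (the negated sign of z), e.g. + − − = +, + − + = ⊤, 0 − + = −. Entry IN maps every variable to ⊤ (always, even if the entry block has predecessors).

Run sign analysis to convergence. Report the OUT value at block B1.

Converged values:
  B0:   IN=(all ⊤)   OUT=(all ⊤)
  B1:   IN=(all ⊤)   OUT={a:-, e:+; rest ⊤}
  B2:   IN={a:-, e:+; rest ⊤}   OUT={a:-, e:-; rest ⊤}
  B3:   IN={a:-; rest ⊤}   OUT={a:-, b:+, e:+; rest ⊤}
  B4:   IN={a:-, b:+, e:+; rest ⊤}   OUT={a:-, e:+; rest ⊤}
  B5:   IN={a:-, e:+; rest ⊤}   OUT={a:-, e:+; rest ⊤}
  B6:   IN={a:-, e:+; rest ⊤}   OUT={a:-, e:+; rest ⊤}
  B7:   IN={a:-, e:+; rest ⊤}   OUT={e:+; rest ⊤}
  B8:   IN={e:+; rest ⊤}   OUT={c:+, e:+; rest ⊤}

Merge at B1: IN[B1] = OUT[B0] ⊔ OUT[B4] = {a: ⊤, b: ⊤, c: ⊤, d: ⊤, e: ⊤, f: ⊤}
Applying B1's transfer function to that IN value gives OUT[B1] (row B1 above).

Answer: {a: -, b: ⊤, c: ⊤, d: ⊤, e: +, f: ⊤}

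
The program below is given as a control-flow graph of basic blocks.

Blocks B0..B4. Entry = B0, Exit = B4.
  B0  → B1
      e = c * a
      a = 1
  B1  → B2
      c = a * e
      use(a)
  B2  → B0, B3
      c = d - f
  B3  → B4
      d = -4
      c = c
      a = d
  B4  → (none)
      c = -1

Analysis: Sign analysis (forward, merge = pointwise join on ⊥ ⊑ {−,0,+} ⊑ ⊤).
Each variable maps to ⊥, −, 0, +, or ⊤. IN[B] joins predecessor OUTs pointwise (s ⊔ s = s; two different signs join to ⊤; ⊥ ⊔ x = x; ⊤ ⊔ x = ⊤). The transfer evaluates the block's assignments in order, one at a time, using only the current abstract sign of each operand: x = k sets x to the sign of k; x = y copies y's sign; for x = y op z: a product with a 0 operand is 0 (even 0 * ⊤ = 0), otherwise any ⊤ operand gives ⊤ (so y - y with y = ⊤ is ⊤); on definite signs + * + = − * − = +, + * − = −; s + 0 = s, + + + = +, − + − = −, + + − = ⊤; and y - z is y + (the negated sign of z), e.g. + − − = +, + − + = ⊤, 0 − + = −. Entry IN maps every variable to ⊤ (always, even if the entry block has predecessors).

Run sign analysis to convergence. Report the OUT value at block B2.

Per-block solution:
  B0: | IN=(all ⊤) | OUT={a:+; rest ⊤}
  B1: | IN={a:+; rest ⊤} | OUT={a:+; rest ⊤}
  B2: | IN={a:+; rest ⊤} | OUT={a:+; rest ⊤}
  B3: | IN={a:+; rest ⊤} | OUT={a:-, d:-; rest ⊤}
  B4: | IN={a:-, d:-; rest ⊤} | OUT={a:-, c:-, d:-; rest ⊤}

Merge at B2: IN[B2] = OUT[B1] = {a: +, b: ⊤, c: ⊤, d: ⊤, e: ⊤, f: ⊤}
Applying B2's transfer function to that IN value gives OUT[B2] (row B2 above).

Answer: {a: +, b: ⊤, c: ⊤, d: ⊤, e: ⊤, f: ⊤}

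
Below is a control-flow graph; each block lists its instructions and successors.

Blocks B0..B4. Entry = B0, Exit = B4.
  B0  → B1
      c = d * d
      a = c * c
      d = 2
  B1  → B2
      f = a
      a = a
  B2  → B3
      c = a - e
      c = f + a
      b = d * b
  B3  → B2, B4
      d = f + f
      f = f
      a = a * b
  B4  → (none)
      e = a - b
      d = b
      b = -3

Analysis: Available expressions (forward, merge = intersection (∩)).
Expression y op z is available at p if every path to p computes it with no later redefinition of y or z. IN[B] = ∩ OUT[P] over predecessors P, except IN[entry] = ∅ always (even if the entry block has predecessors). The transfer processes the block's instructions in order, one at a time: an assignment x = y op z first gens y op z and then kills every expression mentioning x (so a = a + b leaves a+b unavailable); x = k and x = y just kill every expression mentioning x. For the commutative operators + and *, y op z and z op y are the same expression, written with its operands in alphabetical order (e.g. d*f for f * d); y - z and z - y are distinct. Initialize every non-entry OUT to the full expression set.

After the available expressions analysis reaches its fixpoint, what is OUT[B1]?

Per-block solution:
  B0:   IN={}   OUT={c*c}
  B1:   IN={c*c}   OUT={c*c}
  B2:   IN={}   OUT={a+f, a-e}
  B3:   IN={a+f, a-e}   OUT={}
  B4:   IN={}   OUT={}

Merge at B1: IN[B1] = OUT[B0] = {c*c}
Applying B1's transfer function to that IN value gives OUT[B1] (row B1 above).

Answer: {c*c}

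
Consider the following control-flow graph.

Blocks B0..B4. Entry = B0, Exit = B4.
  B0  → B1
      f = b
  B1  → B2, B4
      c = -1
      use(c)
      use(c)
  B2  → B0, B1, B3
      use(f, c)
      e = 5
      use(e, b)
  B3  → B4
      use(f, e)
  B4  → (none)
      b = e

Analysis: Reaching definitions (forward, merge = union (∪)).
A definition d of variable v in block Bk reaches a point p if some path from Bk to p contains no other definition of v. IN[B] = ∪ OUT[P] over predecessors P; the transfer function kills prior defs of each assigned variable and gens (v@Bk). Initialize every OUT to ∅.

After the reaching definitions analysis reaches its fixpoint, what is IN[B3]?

Answer: {c@B1, e@B2, f@B0}

Trace:
Fixpoint table:
  B0: | IN={c@B1, e@B2, f@B0} | OUT={c@B1, e@B2, f@B0}
  B1: | IN={c@B1, e@B2, f@B0} | OUT={c@B1, e@B2, f@B0}
  B2: | IN={c@B1, e@B2, f@B0} | OUT={c@B1, e@B2, f@B0}
  B3: | IN={c@B1, e@B2, f@B0} | OUT={c@B1, e@B2, f@B0}
  B4: | IN={c@B1, e@B2, f@B0} | OUT={b@B4, c@B1, e@B2, f@B0}

Merge at B3: IN[B3] = OUT[B2] = {c@B1, e@B2, f@B0}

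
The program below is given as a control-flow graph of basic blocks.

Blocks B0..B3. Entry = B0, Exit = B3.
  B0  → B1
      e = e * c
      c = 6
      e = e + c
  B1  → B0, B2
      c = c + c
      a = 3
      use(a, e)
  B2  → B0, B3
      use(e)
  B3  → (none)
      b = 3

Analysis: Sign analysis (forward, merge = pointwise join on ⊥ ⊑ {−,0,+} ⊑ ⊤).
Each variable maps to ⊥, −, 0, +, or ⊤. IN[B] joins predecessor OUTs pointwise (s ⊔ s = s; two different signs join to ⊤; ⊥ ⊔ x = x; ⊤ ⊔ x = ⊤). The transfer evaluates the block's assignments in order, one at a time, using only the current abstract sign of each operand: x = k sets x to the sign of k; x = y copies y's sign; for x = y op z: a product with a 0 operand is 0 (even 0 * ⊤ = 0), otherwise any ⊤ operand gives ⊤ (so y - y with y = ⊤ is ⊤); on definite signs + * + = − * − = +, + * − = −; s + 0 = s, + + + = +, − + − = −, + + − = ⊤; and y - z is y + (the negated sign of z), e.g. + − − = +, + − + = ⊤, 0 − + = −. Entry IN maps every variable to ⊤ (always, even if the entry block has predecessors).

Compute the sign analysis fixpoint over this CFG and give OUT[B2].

Answer: {a: +, b: ⊤, c: +, d: ⊤, e: ⊤, f: ⊤}

Trace:
Converged values:
  B0:   IN=(all ⊤)   OUT={c:+; rest ⊤}
  B1:   IN={c:+; rest ⊤}   OUT={a:+, c:+; rest ⊤}
  B2:   IN={a:+, c:+; rest ⊤}   OUT={a:+, c:+; rest ⊤}
  B3:   IN={a:+, c:+; rest ⊤}   OUT={a:+, b:+, c:+; rest ⊤}

Merge at B2: IN[B2] = OUT[B1] = {a: +, b: ⊤, c: +, d: ⊤, e: ⊤, f: ⊤}
Applying B2's transfer function to that IN value gives OUT[B2] (row B2 above).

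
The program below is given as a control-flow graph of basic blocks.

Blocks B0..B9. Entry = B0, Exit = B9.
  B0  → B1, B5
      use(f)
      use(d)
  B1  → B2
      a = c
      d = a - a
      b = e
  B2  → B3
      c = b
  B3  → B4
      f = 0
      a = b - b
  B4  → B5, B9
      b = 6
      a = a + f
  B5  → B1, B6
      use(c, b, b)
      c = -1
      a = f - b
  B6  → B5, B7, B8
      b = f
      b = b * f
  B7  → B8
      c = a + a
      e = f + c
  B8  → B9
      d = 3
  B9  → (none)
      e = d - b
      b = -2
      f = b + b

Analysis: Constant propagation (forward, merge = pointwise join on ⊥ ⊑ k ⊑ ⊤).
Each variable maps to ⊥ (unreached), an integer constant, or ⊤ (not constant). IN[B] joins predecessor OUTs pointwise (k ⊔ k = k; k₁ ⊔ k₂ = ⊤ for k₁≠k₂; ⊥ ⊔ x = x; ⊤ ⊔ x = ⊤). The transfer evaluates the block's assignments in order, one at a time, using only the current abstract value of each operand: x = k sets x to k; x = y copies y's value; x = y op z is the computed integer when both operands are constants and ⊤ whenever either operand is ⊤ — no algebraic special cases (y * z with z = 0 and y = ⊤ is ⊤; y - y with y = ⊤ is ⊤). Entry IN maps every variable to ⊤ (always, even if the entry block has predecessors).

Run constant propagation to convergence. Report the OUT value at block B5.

Per-block solution:
  B0:  IN=(all ⊤)  OUT=(all ⊤)
  B1:  IN=(all ⊤)  OUT=(all ⊤)
  B2:  IN=(all ⊤)  OUT=(all ⊤)
  B3:  IN=(all ⊤)  OUT={f:0; rest ⊤}
  B4:  IN={f:0; rest ⊤}  OUT={b:6, f:0; rest ⊤}
  B5:  IN=(all ⊤)  OUT={c:-1; rest ⊤}
  B6:  IN={c:-1; rest ⊤}  OUT={c:-1; rest ⊤}
  B7:  IN={c:-1; rest ⊤}  OUT=(all ⊤)
  B8:  IN=(all ⊤)  OUT={d:3; rest ⊤}
  B9:  IN=(all ⊤)  OUT={b:-2, f:-4; rest ⊤}

Merge at B5: IN[B5] = OUT[B0] ⊔ OUT[B4] ⊔ OUT[B6] = {a: ⊤, b: ⊤, c: ⊤, d: ⊤, e: ⊤, f: ⊤}
Applying B5's transfer function to that IN value gives OUT[B5] (row B5 above).

Answer: {a: ⊤, b: ⊤, c: -1, d: ⊤, e: ⊤, f: ⊤}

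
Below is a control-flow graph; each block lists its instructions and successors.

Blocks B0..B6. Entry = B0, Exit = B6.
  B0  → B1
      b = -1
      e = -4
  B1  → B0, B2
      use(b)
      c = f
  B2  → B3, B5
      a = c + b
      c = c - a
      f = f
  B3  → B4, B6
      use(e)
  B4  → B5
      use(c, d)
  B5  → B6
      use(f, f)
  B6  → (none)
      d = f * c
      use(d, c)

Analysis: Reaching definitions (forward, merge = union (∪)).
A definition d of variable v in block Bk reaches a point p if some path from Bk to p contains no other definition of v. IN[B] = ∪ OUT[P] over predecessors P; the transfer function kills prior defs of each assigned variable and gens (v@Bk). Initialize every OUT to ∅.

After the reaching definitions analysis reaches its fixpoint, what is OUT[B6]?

Per-block solution:
  B0:   IN={b@B0, c@B1, e@B0}   OUT={b@B0, c@B1, e@B0}
  B1:   IN={b@B0, c@B1, e@B0}   OUT={b@B0, c@B1, e@B0}
  B2:   IN={b@B0, c@B1, e@B0}   OUT={a@B2, b@B0, c@B2, e@B0, f@B2}
  B3:   IN={a@B2, b@B0, c@B2, e@B0, f@B2}   OUT={a@B2, b@B0, c@B2, e@B0, f@B2}
  B4:   IN={a@B2, b@B0, c@B2, e@B0, f@B2}   OUT={a@B2, b@B0, c@B2, e@B0, f@B2}
  B5:   IN={a@B2, b@B0, c@B2, e@B0, f@B2}   OUT={a@B2, b@B0, c@B2, e@B0, f@B2}
  B6:   IN={a@B2, b@B0, c@B2, e@B0, f@B2}   OUT={a@B2, b@B0, c@B2, d@B6, e@B0, f@B2}

Merge at B6: IN[B6] = OUT[B3] ⊔ OUT[B5] = {a@B2, b@B0, c@B2, e@B0, f@B2}
Applying B6's transfer function to that IN value gives OUT[B6] (row B6 above).

Answer: {a@B2, b@B0, c@B2, d@B6, e@B0, f@B2}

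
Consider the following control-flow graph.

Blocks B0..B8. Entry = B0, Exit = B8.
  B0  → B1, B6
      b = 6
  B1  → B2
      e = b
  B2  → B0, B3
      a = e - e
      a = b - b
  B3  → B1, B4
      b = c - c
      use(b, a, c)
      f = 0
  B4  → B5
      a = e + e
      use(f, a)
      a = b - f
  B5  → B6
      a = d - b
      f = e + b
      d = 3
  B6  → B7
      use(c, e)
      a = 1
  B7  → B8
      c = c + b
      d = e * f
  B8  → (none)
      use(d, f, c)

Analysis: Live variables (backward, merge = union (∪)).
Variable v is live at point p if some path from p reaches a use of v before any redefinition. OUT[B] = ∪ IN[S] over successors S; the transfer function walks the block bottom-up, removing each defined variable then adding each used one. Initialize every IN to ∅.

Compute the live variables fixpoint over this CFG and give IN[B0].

Answer: {c, d, e, f}

Working:
Converged values:
  B0:  IN={c, d, e, f}  OUT={b, c, d, e, f}
  B1:  IN={b, c, d, f}  OUT={b, c, d, e, f}
  B2:  IN={b, c, d, e, f}  OUT={a, c, d, e, f}
  B3:  IN={a, c, d, e}  OUT={b, c, d, e, f}
  B4:  IN={b, c, d, e, f}  OUT={b, c, d, e}
  B5:  IN={b, c, d, e}  OUT={b, c, e, f}
  B6:  IN={b, c, e, f}  OUT={b, c, e, f}
  B7:  IN={b, c, e, f}  OUT={c, d, f}
  B8:  IN={c, d, f}  OUT={}

Merge at B0: OUT[B0] = IN[B1] ⊔ IN[B6] = {b, c, d, e, f}
Applying B0's transfer function to that OUT value gives IN[B0] (row B0 above).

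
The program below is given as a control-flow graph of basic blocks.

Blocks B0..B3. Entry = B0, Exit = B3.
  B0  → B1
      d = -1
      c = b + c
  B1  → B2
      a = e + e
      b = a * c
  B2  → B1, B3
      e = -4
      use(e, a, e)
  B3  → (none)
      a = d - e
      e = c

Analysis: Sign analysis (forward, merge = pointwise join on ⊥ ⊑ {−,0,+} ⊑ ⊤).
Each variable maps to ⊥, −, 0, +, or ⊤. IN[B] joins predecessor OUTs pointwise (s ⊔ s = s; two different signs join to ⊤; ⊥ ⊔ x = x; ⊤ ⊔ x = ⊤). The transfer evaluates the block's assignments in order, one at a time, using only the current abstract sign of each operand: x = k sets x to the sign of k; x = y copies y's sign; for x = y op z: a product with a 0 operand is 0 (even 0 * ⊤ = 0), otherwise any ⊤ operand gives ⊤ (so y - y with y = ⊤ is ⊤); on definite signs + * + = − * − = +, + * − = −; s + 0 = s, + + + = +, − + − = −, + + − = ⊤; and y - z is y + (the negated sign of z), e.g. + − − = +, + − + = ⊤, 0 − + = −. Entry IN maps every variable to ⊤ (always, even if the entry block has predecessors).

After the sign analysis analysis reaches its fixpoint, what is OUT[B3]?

Per-block solution:
  B0: | IN=(all ⊤) | OUT={d:-; rest ⊤}
  B1: | IN={d:-; rest ⊤} | OUT={d:-; rest ⊤}
  B2: | IN={d:-; rest ⊤} | OUT={d:-, e:-; rest ⊤}
  B3: | IN={d:-, e:-; rest ⊤} | OUT={d:-; rest ⊤}

Merge at B3: IN[B3] = OUT[B2] = {a: ⊤, b: ⊤, c: ⊤, d: -, e: -, f: ⊤}
Applying B3's transfer function to that IN value gives OUT[B3] (row B3 above).

Answer: {a: ⊤, b: ⊤, c: ⊤, d: -, e: ⊤, f: ⊤}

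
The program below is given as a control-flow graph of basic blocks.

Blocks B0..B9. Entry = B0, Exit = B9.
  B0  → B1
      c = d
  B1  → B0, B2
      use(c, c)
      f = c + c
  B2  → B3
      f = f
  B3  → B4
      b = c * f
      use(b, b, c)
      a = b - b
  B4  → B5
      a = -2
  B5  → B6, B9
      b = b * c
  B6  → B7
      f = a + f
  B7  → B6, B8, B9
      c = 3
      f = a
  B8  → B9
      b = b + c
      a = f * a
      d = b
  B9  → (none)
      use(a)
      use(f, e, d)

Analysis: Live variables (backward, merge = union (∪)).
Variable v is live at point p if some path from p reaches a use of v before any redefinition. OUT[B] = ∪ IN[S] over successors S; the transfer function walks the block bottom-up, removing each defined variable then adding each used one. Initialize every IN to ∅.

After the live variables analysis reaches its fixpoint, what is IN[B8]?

Converged values:
  B0:   IN={d, e}   OUT={c, d, e}
  B1:   IN={c, d, e}   OUT={c, d, e, f}
  B2:   IN={c, d, e, f}   OUT={c, d, e, f}
  B3:   IN={c, d, e, f}   OUT={b, c, d, e, f}
  B4:   IN={b, c, d, e, f}   OUT={a, b, c, d, e, f}
  B5:   IN={a, b, c, d, e, f}   OUT={a, b, d, e, f}
  B6:   IN={a, b, d, e, f}   OUT={a, b, d, e}
  B7:   IN={a, b, d, e}   OUT={a, b, c, d, e, f}
  B8:   IN={a, b, c, e, f}   OUT={a, d, e, f}
  B9:   IN={a, d, e, f}   OUT={}

Merge at B8: OUT[B8] = IN[B9] = {a, d, e, f}
Applying B8's transfer function to that OUT value gives IN[B8] (row B8 above).

Answer: {a, b, c, e, f}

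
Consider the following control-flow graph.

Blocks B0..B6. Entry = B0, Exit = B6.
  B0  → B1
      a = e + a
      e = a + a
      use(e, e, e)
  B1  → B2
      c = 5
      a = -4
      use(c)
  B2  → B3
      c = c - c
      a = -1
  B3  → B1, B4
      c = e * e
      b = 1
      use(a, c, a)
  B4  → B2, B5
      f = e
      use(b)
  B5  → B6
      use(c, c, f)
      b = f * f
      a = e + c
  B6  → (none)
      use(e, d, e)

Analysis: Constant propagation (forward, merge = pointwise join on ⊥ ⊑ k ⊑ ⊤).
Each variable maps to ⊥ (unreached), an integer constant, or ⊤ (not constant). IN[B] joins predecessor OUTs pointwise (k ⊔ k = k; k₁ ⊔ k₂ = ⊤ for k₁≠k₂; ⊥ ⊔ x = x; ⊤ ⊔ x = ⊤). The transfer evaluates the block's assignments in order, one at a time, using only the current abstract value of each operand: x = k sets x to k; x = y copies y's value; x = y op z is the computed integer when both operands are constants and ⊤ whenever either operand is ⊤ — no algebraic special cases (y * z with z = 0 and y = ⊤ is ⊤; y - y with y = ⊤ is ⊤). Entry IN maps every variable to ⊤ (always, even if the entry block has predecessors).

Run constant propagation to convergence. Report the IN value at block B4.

Fixpoint table:
  B0:  IN=(all ⊤)  OUT=(all ⊤)
  B1:  IN=(all ⊤)  OUT={a:-4, c:5; rest ⊤}
  B2:  IN=(all ⊤)  OUT={a:-1; rest ⊤}
  B3:  IN={a:-1; rest ⊤}  OUT={a:-1, b:1; rest ⊤}
  B4:  IN={a:-1, b:1; rest ⊤}  OUT={a:-1, b:1; rest ⊤}
  B5:  IN={a:-1, b:1; rest ⊤}  OUT=(all ⊤)
  B6:  IN=(all ⊤)  OUT=(all ⊤)

Merge at B4: IN[B4] = OUT[B3] = {a: -1, b: 1, c: ⊤, d: ⊤, e: ⊤, f: ⊤}

Answer: {a: -1, b: 1, c: ⊤, d: ⊤, e: ⊤, f: ⊤}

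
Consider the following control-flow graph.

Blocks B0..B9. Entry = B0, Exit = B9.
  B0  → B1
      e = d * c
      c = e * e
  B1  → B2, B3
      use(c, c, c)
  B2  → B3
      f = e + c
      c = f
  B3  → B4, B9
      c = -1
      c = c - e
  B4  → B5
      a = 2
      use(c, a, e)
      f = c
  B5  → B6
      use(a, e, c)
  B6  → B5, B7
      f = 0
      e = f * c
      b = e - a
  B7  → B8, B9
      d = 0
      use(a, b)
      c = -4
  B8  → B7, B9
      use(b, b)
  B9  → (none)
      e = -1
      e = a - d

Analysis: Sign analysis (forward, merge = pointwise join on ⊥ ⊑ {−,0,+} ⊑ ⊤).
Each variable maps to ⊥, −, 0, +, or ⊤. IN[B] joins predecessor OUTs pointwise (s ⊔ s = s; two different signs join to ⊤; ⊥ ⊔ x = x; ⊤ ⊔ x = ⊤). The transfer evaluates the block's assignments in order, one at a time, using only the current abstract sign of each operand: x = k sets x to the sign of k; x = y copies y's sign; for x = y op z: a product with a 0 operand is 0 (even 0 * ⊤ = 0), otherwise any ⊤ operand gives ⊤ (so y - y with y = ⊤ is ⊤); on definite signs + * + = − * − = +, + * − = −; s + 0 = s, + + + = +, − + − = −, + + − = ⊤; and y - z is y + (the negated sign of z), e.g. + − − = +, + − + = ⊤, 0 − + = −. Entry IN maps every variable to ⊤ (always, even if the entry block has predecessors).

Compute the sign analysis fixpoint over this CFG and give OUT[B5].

Converged values:
  B0:   IN=(all ⊤)   OUT=(all ⊤)
  B1:   IN=(all ⊤)   OUT=(all ⊤)
  B2:   IN=(all ⊤)   OUT=(all ⊤)
  B3:   IN=(all ⊤)   OUT=(all ⊤)
  B4:   IN=(all ⊤)   OUT={a:+; rest ⊤}
  B5:   IN={a:+; rest ⊤}   OUT={a:+; rest ⊤}
  B6:   IN={a:+; rest ⊤}   OUT={a:+, b:-, e:0, f:0; rest ⊤}
  B7:   IN={a:+, b:-, e:0, f:0; rest ⊤}   OUT={a:+, b:-, c:-, d:0, e:0, f:0; rest ⊤}
  B8:   IN={a:+, b:-, c:-, d:0, e:0, f:0; rest ⊤}   OUT={a:+, b:-, c:-, d:0, e:0, f:0; rest ⊤}
  B9:   IN=(all ⊤)   OUT=(all ⊤)

Merge at B5: IN[B5] = OUT[B4] ⊔ OUT[B6] = {a: +, b: ⊤, c: ⊤, d: ⊤, e: ⊤, f: ⊤}
Applying B5's transfer function to that IN value gives OUT[B5] (row B5 above).

Answer: {a: +, b: ⊤, c: ⊤, d: ⊤, e: ⊤, f: ⊤}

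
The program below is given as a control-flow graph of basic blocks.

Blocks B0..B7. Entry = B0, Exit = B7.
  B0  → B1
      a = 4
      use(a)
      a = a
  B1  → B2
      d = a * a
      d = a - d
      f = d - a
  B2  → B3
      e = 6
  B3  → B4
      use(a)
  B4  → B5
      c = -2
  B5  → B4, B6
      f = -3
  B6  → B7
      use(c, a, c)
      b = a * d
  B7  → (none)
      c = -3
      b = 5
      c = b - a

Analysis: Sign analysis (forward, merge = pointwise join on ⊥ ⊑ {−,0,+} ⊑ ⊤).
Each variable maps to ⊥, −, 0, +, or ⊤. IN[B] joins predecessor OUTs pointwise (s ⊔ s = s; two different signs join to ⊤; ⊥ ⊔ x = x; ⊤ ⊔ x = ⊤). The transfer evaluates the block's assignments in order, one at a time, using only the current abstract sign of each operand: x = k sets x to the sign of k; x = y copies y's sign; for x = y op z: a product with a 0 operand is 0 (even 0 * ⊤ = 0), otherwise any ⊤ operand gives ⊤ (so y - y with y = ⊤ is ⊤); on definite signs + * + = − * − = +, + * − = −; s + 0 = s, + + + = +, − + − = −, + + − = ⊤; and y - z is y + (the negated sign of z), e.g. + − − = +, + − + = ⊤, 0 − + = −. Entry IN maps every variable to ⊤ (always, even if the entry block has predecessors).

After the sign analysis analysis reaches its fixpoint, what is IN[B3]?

Answer: {a: +, b: ⊤, c: ⊤, d: ⊤, e: +, f: ⊤}

Trace:
Converged values:
  B0: | IN=(all ⊤) | OUT={a:+; rest ⊤}
  B1: | IN={a:+; rest ⊤} | OUT={a:+; rest ⊤}
  B2: | IN={a:+; rest ⊤} | OUT={a:+, e:+; rest ⊤}
  B3: | IN={a:+, e:+; rest ⊤} | OUT={a:+, e:+; rest ⊤}
  B4: | IN={a:+, e:+; rest ⊤} | OUT={a:+, c:-, e:+; rest ⊤}
  B5: | IN={a:+, c:-, e:+; rest ⊤} | OUT={a:+, c:-, e:+, f:-; rest ⊤}
  B6: | IN={a:+, c:-, e:+, f:-; rest ⊤} | OUT={a:+, c:-, e:+, f:-; rest ⊤}
  B7: | IN={a:+, c:-, e:+, f:-; rest ⊤} | OUT={a:+, b:+, e:+, f:-; rest ⊤}

Merge at B3: IN[B3] = OUT[B2] = {a: +, b: ⊤, c: ⊤, d: ⊤, e: +, f: ⊤}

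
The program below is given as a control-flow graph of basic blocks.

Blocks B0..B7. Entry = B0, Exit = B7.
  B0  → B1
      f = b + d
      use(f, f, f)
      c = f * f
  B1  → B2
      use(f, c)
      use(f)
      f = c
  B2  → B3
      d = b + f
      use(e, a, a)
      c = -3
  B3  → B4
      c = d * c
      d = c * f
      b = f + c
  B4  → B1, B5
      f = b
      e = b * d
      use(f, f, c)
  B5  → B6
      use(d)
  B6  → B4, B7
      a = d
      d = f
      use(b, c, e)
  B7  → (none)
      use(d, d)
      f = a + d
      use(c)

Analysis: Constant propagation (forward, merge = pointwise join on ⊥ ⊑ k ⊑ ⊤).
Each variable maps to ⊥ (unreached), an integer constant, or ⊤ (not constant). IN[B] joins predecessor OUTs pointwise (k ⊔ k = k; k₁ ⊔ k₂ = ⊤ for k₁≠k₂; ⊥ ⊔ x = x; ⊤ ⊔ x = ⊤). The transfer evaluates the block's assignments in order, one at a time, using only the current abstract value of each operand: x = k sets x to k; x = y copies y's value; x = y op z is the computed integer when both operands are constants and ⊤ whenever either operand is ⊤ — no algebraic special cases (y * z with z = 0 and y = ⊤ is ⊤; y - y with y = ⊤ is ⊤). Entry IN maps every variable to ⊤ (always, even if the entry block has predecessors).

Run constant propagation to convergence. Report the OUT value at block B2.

Fixpoint table:
  B0: | IN=(all ⊤) | OUT=(all ⊤)
  B1: | IN=(all ⊤) | OUT=(all ⊤)
  B2: | IN=(all ⊤) | OUT={c:-3; rest ⊤}
  B3: | IN={c:-3; rest ⊤} | OUT=(all ⊤)
  B4: | IN=(all ⊤) | OUT=(all ⊤)
  B5: | IN=(all ⊤) | OUT=(all ⊤)
  B6: | IN=(all ⊤) | OUT=(all ⊤)
  B7: | IN=(all ⊤) | OUT=(all ⊤)

Merge at B2: IN[B2] = OUT[B1] = {a: ⊤, b: ⊤, c: ⊤, d: ⊤, e: ⊤, f: ⊤}
Applying B2's transfer function to that IN value gives OUT[B2] (row B2 above).

Answer: {a: ⊤, b: ⊤, c: -3, d: ⊤, e: ⊤, f: ⊤}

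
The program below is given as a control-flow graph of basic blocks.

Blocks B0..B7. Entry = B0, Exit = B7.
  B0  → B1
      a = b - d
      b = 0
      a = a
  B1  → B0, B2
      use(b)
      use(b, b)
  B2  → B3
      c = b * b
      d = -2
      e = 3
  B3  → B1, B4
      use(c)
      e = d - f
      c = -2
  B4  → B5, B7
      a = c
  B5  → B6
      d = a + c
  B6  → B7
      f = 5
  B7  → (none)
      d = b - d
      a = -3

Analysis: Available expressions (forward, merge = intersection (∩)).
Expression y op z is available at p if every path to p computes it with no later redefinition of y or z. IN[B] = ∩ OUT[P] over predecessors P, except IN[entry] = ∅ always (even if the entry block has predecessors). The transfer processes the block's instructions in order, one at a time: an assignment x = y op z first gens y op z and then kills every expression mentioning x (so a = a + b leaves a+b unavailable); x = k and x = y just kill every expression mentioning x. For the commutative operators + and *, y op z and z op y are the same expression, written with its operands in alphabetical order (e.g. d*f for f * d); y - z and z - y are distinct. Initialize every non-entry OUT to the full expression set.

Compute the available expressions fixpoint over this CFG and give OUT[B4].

Fixpoint table:
  B0:   IN={}   OUT={}
  B1:   IN={}   OUT={}
  B2:   IN={}   OUT={b*b}
  B3:   IN={b*b}   OUT={b*b, d-f}
  B4:   IN={b*b, d-f}   OUT={b*b, d-f}
  B5:   IN={b*b, d-f}   OUT={a+c, b*b}
  B6:   IN={a+c, b*b}   OUT={a+c, b*b}
  B7:   IN={b*b}   OUT={b*b}

Merge at B4: IN[B4] = OUT[B3] = {b*b, d-f}
Applying B4's transfer function to that IN value gives OUT[B4] (row B4 above).

Answer: {b*b, d-f}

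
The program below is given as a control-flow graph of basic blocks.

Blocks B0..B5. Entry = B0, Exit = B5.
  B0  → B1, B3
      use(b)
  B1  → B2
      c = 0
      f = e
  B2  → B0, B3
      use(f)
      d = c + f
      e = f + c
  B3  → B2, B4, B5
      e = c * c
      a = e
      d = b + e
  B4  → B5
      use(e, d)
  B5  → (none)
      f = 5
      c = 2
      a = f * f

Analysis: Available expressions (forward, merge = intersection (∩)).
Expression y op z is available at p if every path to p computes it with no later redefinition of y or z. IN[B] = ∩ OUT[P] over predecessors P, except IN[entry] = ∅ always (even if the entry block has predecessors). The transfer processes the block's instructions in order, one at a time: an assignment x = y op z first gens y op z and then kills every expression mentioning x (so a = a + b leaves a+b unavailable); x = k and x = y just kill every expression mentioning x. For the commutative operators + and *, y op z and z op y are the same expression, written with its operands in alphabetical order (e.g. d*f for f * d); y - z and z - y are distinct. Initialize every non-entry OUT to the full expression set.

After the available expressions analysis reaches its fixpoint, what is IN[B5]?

Per-block solution:
  B0:   IN={}   OUT={}
  B1:   IN={}   OUT={}
  B2:   IN={}   OUT={c+f}
  B3:   IN={}   OUT={b+e, c*c}
  B4:   IN={b+e, c*c}   OUT={b+e, c*c}
  B5:   IN={b+e, c*c}   OUT={b+e, f*f}

Merge at B5: IN[B5] = OUT[B3] ∩ OUT[B4] = {b+e, c*c}

Answer: {b+e, c*c}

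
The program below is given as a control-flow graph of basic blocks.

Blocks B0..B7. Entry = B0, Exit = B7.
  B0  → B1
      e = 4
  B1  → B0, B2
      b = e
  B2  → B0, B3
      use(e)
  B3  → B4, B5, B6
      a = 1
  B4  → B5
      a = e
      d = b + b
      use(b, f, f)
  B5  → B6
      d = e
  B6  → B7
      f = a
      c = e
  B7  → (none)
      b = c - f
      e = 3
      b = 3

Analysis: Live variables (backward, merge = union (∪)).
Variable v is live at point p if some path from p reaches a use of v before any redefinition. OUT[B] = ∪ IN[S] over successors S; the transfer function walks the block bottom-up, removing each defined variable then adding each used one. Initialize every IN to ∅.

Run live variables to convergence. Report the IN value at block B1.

Answer: {e, f}

Trace:
Fixpoint table:
  B0:   IN={f}   OUT={e, f}
  B1:   IN={e, f}   OUT={b, e, f}
  B2:   IN={b, e, f}   OUT={b, e, f}
  B3:   IN={b, e, f}   OUT={a, b, e, f}
  B4:   IN={b, e, f}   OUT={a, e}
  B5:   IN={a, e}   OUT={a, e}
  B6:   IN={a, e}   OUT={c, f}
  B7:   IN={c, f}   OUT={}

Merge at B1: OUT[B1] = IN[B0] ⊔ IN[B2] = {b, e, f}
Applying B1's transfer function to that OUT value gives IN[B1] (row B1 above).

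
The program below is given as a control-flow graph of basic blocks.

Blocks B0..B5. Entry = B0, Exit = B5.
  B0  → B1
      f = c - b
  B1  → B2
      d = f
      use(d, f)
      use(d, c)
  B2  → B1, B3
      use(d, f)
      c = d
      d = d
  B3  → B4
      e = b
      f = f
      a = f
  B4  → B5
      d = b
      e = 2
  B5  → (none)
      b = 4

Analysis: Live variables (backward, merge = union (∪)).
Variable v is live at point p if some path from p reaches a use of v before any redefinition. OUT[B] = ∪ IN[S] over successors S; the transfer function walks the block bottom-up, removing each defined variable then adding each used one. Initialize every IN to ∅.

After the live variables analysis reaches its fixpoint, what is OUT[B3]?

Answer: {b}

Derivation:
Per-block solution:
  B0: | IN={b, c} | OUT={b, c, f}
  B1: | IN={b, c, f} | OUT={b, d, f}
  B2: | IN={b, d, f} | OUT={b, c, f}
  B3: | IN={b, f} | OUT={b}
  B4: | IN={b} | OUT={}
  B5: | IN={} | OUT={}

Merge at B3: OUT[B3] = IN[B4] = {b}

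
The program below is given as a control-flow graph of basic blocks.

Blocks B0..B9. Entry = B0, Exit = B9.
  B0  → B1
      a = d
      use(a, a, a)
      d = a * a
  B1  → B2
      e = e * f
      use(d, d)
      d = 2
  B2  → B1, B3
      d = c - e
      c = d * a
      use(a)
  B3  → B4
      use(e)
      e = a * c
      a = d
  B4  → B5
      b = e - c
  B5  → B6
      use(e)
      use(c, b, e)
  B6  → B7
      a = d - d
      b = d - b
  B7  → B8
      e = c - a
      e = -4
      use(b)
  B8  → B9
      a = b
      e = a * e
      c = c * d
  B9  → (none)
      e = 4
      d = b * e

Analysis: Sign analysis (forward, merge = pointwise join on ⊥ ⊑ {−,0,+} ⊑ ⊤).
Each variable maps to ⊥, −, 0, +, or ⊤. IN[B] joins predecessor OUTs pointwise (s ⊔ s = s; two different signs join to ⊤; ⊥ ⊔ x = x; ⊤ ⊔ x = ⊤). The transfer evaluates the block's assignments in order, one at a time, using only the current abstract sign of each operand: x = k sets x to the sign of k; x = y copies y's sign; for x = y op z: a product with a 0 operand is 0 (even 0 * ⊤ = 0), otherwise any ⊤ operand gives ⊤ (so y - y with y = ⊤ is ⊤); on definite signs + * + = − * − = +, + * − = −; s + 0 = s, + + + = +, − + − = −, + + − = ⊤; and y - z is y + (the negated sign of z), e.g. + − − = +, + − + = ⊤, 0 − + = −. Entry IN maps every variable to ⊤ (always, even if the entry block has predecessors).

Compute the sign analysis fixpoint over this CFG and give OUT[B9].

Answer: {a: ⊤, b: ⊤, c: ⊤, d: ⊤, e: +, f: ⊤}

Working:
Converged values:
  B0:   IN=(all ⊤)   OUT=(all ⊤)
  B1:   IN=(all ⊤)   OUT={d:+; rest ⊤}
  B2:   IN={d:+; rest ⊤}   OUT=(all ⊤)
  B3:   IN=(all ⊤)   OUT=(all ⊤)
  B4:   IN=(all ⊤)   OUT=(all ⊤)
  B5:   IN=(all ⊤)   OUT=(all ⊤)
  B6:   IN=(all ⊤)   OUT=(all ⊤)
  B7:   IN=(all ⊤)   OUT={e:-; rest ⊤}
  B8:   IN={e:-; rest ⊤}   OUT=(all ⊤)
  B9:   IN=(all ⊤)   OUT={e:+; rest ⊤}

Merge at B9: IN[B9] = OUT[B8] = {a: ⊤, b: ⊤, c: ⊤, d: ⊤, e: ⊤, f: ⊤}
Applying B9's transfer function to that IN value gives OUT[B9] (row B9 above).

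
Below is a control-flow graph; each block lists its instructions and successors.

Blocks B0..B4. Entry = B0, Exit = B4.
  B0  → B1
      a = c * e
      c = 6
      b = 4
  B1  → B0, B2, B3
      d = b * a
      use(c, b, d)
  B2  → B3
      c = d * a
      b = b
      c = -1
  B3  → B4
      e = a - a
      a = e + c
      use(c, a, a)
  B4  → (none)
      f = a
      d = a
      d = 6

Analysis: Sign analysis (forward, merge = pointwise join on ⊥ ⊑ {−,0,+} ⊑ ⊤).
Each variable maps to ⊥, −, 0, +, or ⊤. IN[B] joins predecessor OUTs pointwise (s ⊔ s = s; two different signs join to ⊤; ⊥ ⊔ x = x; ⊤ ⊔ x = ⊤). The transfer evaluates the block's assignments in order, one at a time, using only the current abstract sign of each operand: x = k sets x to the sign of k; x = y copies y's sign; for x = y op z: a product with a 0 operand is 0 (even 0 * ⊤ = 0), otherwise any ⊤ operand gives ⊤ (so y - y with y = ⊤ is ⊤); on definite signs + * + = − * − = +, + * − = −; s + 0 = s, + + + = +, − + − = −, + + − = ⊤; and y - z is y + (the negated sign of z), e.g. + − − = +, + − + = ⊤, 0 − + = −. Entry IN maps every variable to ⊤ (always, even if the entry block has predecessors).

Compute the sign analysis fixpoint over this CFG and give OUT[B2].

Per-block solution:
  B0:   IN=(all ⊤)   OUT={b:+, c:+; rest ⊤}
  B1:   IN={b:+, c:+; rest ⊤}   OUT={b:+, c:+; rest ⊤}
  B2:   IN={b:+, c:+; rest ⊤}   OUT={b:+, c:-; rest ⊤}
  B3:   IN={b:+; rest ⊤}   OUT={b:+; rest ⊤}
  B4:   IN={b:+; rest ⊤}   OUT={b:+, d:+; rest ⊤}

Merge at B2: IN[B2] = OUT[B1] = {a: ⊤, b: +, c: +, d: ⊤, e: ⊤, f: ⊤}
Applying B2's transfer function to that IN value gives OUT[B2] (row B2 above).

Answer: {a: ⊤, b: +, c: -, d: ⊤, e: ⊤, f: ⊤}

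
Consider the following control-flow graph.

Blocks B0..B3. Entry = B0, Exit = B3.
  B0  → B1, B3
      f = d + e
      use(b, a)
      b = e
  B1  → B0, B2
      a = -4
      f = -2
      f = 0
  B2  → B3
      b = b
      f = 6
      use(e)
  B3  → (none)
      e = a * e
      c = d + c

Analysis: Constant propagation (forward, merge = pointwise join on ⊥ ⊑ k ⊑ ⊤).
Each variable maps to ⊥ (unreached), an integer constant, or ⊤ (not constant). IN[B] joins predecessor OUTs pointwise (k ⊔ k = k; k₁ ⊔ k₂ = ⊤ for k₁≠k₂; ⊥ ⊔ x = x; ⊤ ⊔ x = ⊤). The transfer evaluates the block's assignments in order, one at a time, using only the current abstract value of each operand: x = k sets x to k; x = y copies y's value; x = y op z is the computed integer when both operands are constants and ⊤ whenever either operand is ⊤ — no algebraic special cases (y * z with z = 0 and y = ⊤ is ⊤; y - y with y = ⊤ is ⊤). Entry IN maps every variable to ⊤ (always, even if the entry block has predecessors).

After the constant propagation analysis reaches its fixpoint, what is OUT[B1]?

Converged values:
  B0: | IN=(all ⊤) | OUT=(all ⊤)
  B1: | IN=(all ⊤) | OUT={a:-4, f:0; rest ⊤}
  B2: | IN={a:-4, f:0; rest ⊤} | OUT={a:-4, f:6; rest ⊤}
  B3: | IN=(all ⊤) | OUT=(all ⊤)

Merge at B1: IN[B1] = OUT[B0] = {a: ⊤, b: ⊤, c: ⊤, d: ⊤, e: ⊤, f: ⊤}
Applying B1's transfer function to that IN value gives OUT[B1] (row B1 above).

Answer: {a: -4, b: ⊤, c: ⊤, d: ⊤, e: ⊤, f: 0}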